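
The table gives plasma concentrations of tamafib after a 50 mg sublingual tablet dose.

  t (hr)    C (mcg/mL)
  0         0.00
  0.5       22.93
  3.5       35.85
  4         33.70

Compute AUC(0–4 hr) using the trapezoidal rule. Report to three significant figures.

Trapezoidal AUC_0→4:
  [0→0.5]: (0.00+22.93)/2 × 0.5 = 5.7325
  [0.5→3.5]: (22.93+35.85)/2 × 3 = 88.17
  [3.5→4]: (35.85+33.70)/2 × 0.5 = 17.3875
  Sum = 111.29 mcg/mL·hr

AUC = 111 mcg/mL·hr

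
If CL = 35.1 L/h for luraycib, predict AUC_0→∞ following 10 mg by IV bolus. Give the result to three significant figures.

AUC_0→∞ = Dose_iv / CL
        = 10 / 35.1 = 0.2849 mg/L·h

AUC = 0.285 mg/L·h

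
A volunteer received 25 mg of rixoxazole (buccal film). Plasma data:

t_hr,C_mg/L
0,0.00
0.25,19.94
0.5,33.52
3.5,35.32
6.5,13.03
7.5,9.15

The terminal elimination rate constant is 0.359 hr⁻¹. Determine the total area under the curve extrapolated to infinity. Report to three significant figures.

Trapezoidal AUC_0→7.5:
  [0→0.25]: (0.00+19.94)/2 × 0.25 = 2.4925
  [0.25→0.5]: (19.94+33.52)/2 × 0.25 = 6.6825
  [0.5→3.5]: (33.52+35.32)/2 × 3 = 103.26
  [3.5→6.5]: (35.32+13.03)/2 × 3 = 72.525
  [6.5→7.5]: (13.03+9.15)/2 × 1 = 11.09
  Sum = 196.05 mg/L·hr
Extrapolated tail: C_last / k_e = 9.15 / 0.359 = 25.487
AUC_0→∞ = 196.05 + 25.487 = 221.537 mg/L·hr

AUC = 222 mg/L·hr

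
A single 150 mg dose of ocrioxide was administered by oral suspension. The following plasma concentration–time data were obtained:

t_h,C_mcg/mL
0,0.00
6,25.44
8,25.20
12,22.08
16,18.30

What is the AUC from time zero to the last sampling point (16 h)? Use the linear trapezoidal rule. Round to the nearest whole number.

Trapezoidal AUC_0→16:
  [0→6]: (0.00+25.44)/2 × 6 = 76.32
  [6→8]: (25.44+25.20)/2 × 2 = 50.64
  [8→12]: (25.20+22.08)/2 × 4 = 94.56
  [12→16]: (22.08+18.30)/2 × 4 = 80.76
  Sum = 302.28 mcg/mL·h

AUC = 302 mcg/mL·h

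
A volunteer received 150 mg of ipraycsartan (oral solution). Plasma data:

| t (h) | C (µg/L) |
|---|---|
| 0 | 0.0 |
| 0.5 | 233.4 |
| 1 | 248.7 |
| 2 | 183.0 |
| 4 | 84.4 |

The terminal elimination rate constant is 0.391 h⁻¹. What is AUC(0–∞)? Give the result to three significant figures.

AUC = 878 µg/L·h

Trapezoidal AUC_0→4:
  [0→0.5]: (0.0+233.4)/2 × 0.5 = 58.35
  [0.5→1]: (233.4+248.7)/2 × 0.5 = 120.525
  [1→2]: (248.7+183.0)/2 × 1 = 215.85
  [2→4]: (183.0+84.4)/2 × 2 = 267.4
  Sum = 662.125 µg/L·h
Extrapolated tail: C_last / k_e = 84.4 / 0.391 = 215.857
AUC_0→∞ = 662.125 + 215.857 = 877.982 µg/L·h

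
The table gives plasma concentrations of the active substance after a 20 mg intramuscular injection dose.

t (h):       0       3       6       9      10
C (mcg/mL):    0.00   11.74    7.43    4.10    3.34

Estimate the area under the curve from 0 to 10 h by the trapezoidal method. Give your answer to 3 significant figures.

AUC = 67.4 mcg/mL·h

Trapezoidal AUC_0→10:
  [0→3]: (0.00+11.74)/2 × 3 = 17.61
  [3→6]: (11.74+7.43)/2 × 3 = 28.755
  [6→9]: (7.43+4.10)/2 × 3 = 17.295
  [9→10]: (4.10+3.34)/2 × 1 = 3.72
  Sum = 67.38 mcg/mL·h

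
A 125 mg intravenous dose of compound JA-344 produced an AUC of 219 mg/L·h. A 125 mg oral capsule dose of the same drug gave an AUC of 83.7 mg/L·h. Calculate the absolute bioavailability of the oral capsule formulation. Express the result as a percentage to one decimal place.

F = 38.2%

F = (AUC_ev / D_ev) / (AUC_iv / D_iv)
  = (83.7/125) / (219/125)
  = 0.6696 / 1.752 = 0.3822
  = 38.22%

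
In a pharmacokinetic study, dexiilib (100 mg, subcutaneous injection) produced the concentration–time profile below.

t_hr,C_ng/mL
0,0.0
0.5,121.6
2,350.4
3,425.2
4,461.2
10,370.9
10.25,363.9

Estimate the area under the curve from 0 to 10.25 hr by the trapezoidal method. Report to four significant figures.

Trapezoidal AUC_0→10.25:
  [0→0.5]: (0.0+121.6)/2 × 0.5 = 30.4
  [0.5→2]: (121.6+350.4)/2 × 1.5 = 354.0
  [2→3]: (350.4+425.2)/2 × 1 = 387.8
  [3→4]: (425.2+461.2)/2 × 1 = 443.2
  [4→10]: (461.2+370.9)/2 × 6 = 2496.3
  [10→10.25]: (370.9+363.9)/2 × 0.25 = 91.85
  Sum = 3803.55 ng/mL·hr

AUC = 3804 ng/mL·hr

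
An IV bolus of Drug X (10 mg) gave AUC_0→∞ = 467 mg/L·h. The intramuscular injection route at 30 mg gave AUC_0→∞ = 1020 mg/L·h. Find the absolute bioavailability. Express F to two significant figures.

F = (AUC_ev / D_ev) / (AUC_iv / D_iv)
  = (1020/30) / (467/10)
  = 34 / 46.7 = 0.7281

F = 0.73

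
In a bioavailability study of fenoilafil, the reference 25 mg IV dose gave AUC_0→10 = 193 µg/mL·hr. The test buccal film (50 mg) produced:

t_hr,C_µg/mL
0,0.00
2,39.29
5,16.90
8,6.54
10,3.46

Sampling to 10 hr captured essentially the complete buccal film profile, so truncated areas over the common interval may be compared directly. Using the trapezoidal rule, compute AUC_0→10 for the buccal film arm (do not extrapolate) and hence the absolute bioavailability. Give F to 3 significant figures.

F = 0.437

Trapezoidal AUC_0→10 (buccal film):
  [0→2]: (0.00+39.29)/2 × 2 = 39.29
  [2→5]: (39.29+16.90)/2 × 3 = 84.285
  [5→8]: (16.90+6.54)/2 × 3 = 35.16
  [8→10]: (6.54+3.46)/2 × 2 = 10.0
  Sum = 168.735 µg/mL·hr
F = (AUC_ev/D_ev)/(AUC_iv/D_iv) = (168.735/50)/(193/25) = 3.3747/7.72 = 0.4371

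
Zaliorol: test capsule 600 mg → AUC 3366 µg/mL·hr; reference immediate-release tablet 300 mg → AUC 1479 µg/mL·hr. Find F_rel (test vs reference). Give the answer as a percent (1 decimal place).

F_rel = 113.8%

F_rel = (AUC_test/D_test) / (AUC_ref/D_ref)
      = (3366/600) / (1479/300)
      = 5.61 / 4.93 = 1.1379 = 113.79%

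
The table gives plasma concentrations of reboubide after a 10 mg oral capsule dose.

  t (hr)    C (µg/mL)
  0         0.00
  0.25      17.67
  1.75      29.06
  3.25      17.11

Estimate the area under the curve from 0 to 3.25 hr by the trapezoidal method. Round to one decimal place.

AUC = 71.9 µg/mL·hr

Trapezoidal AUC_0→3.25:
  [0→0.25]: (0.00+17.67)/2 × 0.25 = 2.20875
  [0.25→1.75]: (17.67+29.06)/2 × 1.5 = 35.0475
  [1.75→3.25]: (29.06+17.11)/2 × 1.5 = 34.6275
  Sum = 71.88375 µg/mL·hr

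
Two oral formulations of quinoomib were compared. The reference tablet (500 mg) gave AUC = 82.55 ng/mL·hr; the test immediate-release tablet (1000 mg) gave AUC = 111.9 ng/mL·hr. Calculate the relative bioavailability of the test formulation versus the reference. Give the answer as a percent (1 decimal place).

F_rel = (AUC_test/D_test) / (AUC_ref/D_ref)
      = (111.9/1000) / (82.55/500)
      = 0.1119 / 0.1651 = 0.6778 = 67.78%

F_rel = 67.8%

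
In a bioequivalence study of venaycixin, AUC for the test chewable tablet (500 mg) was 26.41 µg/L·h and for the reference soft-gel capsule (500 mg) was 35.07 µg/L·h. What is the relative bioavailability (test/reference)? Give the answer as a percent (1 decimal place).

F_rel = 75.3%

F_rel = (AUC_test/D_test) / (AUC_ref/D_ref)
      = (26.41/500) / (35.07/500)
      = 0.05282 / 0.07014 = 0.7531 = 75.31%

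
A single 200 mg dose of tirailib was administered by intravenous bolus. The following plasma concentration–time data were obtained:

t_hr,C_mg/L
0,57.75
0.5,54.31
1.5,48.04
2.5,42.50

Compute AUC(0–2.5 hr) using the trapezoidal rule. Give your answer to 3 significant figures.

AUC = 124 mg/L·hr

Trapezoidal AUC_0→2.5:
  [0→0.5]: (57.75+54.31)/2 × 0.5 = 28.015
  [0.5→1.5]: (54.31+48.04)/2 × 1 = 51.175
  [1.5→2.5]: (48.04+42.50)/2 × 1 = 45.27
  Sum = 124.46 mg/L·hr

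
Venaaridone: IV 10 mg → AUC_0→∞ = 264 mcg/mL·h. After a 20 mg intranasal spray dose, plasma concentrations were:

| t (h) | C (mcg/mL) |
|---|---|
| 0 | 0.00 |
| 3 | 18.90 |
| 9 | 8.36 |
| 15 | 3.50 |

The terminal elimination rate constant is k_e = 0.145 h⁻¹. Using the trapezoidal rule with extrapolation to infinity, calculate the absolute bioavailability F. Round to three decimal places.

Trapezoidal AUC_0→15 (intranasal spray):
  [0→3]: (0.00+18.90)/2 × 3 = 28.35
  [3→9]: (18.90+8.36)/2 × 6 = 81.78
  [9→15]: (8.36+3.50)/2 × 6 = 35.58
  Sum = 145.71 mcg/mL·h
Tail: C_last/k_e = 3.50/0.145 = 24.138
AUC_0→∞ (intranasal spray) = 145.71 + 24.138 = 169.848 mcg/mL·h
F = (AUC_ev/D_ev)/(AUC_iv/D_iv) = (169.848/20)/(264/10) = 8.4924/26.4 = 0.3217

F = 0.322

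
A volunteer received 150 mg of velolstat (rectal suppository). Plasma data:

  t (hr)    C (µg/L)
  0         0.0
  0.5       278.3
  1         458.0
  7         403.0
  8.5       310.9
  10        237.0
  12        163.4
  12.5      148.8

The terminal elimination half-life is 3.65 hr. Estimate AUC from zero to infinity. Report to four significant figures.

Trapezoidal AUC_0→12.5:
  [0→0.5]: (0.0+278.3)/2 × 0.5 = 69.575
  [0.5→1]: (278.3+458.0)/2 × 0.5 = 184.075
  [1→7]: (458.0+403.0)/2 × 6 = 2583.0
  [7→8.5]: (403.0+310.9)/2 × 1.5 = 535.425
  [8.5→10]: (310.9+237.0)/2 × 1.5 = 410.925
  [10→12]: (237.0+163.4)/2 × 2 = 400.4
  [12→12.5]: (163.4+148.8)/2 × 0.5 = 78.05
  Sum = 4261.45 µg/L·hr
k_e = ln2 / t½ = 0.693147 / 3.65 = 0.1899 hr^-1
Extrapolated tail: C_last / k_e = 148.8 / 0.1899 = 783.570
AUC_0→∞ = 4261.45 + 783.570 = 5045.02 µg/L·hr

AUC = 5045 µg/L·hr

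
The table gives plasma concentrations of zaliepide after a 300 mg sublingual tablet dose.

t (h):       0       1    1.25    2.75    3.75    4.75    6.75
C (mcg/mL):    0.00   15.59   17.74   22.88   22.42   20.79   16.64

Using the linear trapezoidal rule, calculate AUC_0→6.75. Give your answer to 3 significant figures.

AUC = 124 mcg/mL·h

Trapezoidal AUC_0→6.75:
  [0→1]: (0.00+15.59)/2 × 1 = 7.795
  [1→1.25]: (15.59+17.74)/2 × 0.25 = 4.16625
  [1.25→2.75]: (17.74+22.88)/2 × 1.5 = 30.465
  [2.75→3.75]: (22.88+22.42)/2 × 1 = 22.65
  [3.75→4.75]: (22.42+20.79)/2 × 1 = 21.605
  [4.75→6.75]: (20.79+16.64)/2 × 2 = 37.43
  Sum = 124.11125 mcg/mL·h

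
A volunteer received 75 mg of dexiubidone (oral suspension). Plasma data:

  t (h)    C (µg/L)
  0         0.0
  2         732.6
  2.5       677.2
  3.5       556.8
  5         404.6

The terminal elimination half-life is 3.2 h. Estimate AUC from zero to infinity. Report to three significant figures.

Trapezoidal AUC_0→5:
  [0→2]: (0.0+732.6)/2 × 2 = 732.6
  [2→2.5]: (732.6+677.2)/2 × 0.5 = 352.45
  [2.5→3.5]: (677.2+556.8)/2 × 1 = 617.0
  [3.5→5]: (556.8+404.6)/2 × 1.5 = 721.05
  Sum = 2423.1 µg/L·h
k_e = ln2 / t½ = 0.693147 / 3.2 = 0.2166 h^-1
Extrapolated tail: C_last / k_e = 404.6 / 0.2166 = 1867.959
AUC_0→∞ = 2423.1 + 1867.959 = 4291.059 µg/L·h

AUC = 4290 µg/L·h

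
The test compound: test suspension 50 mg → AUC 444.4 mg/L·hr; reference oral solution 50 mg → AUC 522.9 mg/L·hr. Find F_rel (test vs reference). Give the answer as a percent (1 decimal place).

F_rel = (AUC_test/D_test) / (AUC_ref/D_ref)
      = (444.4/50) / (522.9/50)
      = 8.888 / 10.458 = 0.8499 = 84.99%

F_rel = 85.0%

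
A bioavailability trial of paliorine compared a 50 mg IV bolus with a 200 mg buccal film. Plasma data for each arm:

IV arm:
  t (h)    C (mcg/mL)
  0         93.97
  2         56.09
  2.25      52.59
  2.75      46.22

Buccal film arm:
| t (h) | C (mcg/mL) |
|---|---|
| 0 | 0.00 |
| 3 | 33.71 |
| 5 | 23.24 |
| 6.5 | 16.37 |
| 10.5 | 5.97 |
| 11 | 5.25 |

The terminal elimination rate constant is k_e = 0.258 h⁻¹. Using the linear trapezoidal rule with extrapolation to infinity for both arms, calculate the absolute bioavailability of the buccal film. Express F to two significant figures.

F = 0.14

Trapezoidal AUC_0→2.75 (IV):
  [0→2]: (93.97+56.09)/2 × 2 = 150.06
  [2→2.25]: (56.09+52.59)/2 × 0.25 = 13.585
  [2.25→2.75]: (52.59+46.22)/2 × 0.5 = 24.7025
  Sum = 188.3475 mcg/mL·h
IV tail: 46.22/0.258 = 179.147; AUC_iv,0→∞ = 188.3475 + 179.147 = 367.4945 mcg/mL·h
Trapezoidal AUC_0→11 (buccal film):
  [0→3]: (0.00+33.71)/2 × 3 = 50.565
  [3→5]: (33.71+23.24)/2 × 2 = 56.95
  [5→6.5]: (23.24+16.37)/2 × 1.5 = 29.7075
  [6.5→10.5]: (16.37+5.97)/2 × 4 = 44.68
  [10.5→11]: (5.97+5.25)/2 × 0.5 = 2.805
  Sum = 184.7075 mcg/mL·h
buccal film tail: 5.25/0.258 = 20.349; AUC_ev,0→∞ = 184.7075 + 20.349 = 205.0565 mcg/mL·h
F = (AUC_ev/D_ev)/(AUC_iv/D_iv) = (205.0565/200)/(367.4945/50) = 1.0252825/7.34989 = 0.1395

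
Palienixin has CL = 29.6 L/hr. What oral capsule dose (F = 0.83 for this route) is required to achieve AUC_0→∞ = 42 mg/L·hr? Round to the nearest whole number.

Dose = 1498 mg

Dose = CL × AUC_0→∞ / F
     = 29.6 × 42 / 0.83 = 1497.83 mg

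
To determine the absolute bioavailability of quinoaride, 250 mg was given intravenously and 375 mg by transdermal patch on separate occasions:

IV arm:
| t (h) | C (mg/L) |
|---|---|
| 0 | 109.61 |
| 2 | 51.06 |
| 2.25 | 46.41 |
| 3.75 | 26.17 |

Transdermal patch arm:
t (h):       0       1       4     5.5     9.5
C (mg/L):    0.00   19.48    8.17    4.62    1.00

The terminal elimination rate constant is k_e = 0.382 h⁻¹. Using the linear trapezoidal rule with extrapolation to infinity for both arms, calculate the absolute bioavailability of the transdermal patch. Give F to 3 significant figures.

F = 0.168

Trapezoidal AUC_0→3.75 (IV):
  [0→2]: (109.61+51.06)/2 × 2 = 160.67
  [2→2.25]: (51.06+46.41)/2 × 0.25 = 12.18375
  [2.25→3.75]: (46.41+26.17)/2 × 1.5 = 54.435
  Sum = 227.28875 mg/L·h
IV tail: 26.17/0.382 = 68.508; AUC_iv,0→∞ = 227.28875 + 68.508 = 295.79675 mg/L·h
Trapezoidal AUC_0→9.5 (transdermal patch):
  [0→1]: (0.00+19.48)/2 × 1 = 9.74
  [1→4]: (19.48+8.17)/2 × 3 = 41.475
  [4→5.5]: (8.17+4.62)/2 × 1.5 = 9.5925
  [5.5→9.5]: (4.62+1.00)/2 × 4 = 11.24
  Sum = 72.0475 mg/L·h
transdermal patch tail: 1.00/0.382 = 2.618; AUC_ev,0→∞ = 72.0475 + 2.618 = 74.6655 mg/L·h
F = (AUC_ev/D_ev)/(AUC_iv/D_iv) = (74.6655/375)/(295.79675/250) = 0.199108/1.183187 = 0.1683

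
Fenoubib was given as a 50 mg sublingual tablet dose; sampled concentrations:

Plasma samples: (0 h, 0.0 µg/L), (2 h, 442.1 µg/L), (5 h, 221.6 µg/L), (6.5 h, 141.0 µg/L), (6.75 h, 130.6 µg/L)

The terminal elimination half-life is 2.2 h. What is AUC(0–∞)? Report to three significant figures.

Trapezoidal AUC_0→6.75:
  [0→2]: (0.0+442.1)/2 × 2 = 442.1
  [2→5]: (442.1+221.6)/2 × 3 = 995.55
  [5→6.5]: (221.6+141.0)/2 × 1.5 = 271.95
  [6.5→6.75]: (141.0+130.6)/2 × 0.25 = 33.95
  Sum = 1743.55 µg/L·h
k_e = ln2 / t½ = 0.693147 / 2.2 = 0.3151 h^-1
Extrapolated tail: C_last / k_e = 130.6 / 0.3151 = 414.472
AUC_0→∞ = 1743.55 + 414.472 = 2158.022 µg/L·h

AUC = 2160 µg/L·h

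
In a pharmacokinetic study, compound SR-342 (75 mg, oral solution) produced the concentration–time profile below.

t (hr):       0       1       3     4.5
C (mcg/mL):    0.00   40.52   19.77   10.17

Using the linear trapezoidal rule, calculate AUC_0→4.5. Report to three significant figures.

AUC = 103 mcg/mL·hr

Trapezoidal AUC_0→4.5:
  [0→1]: (0.00+40.52)/2 × 1 = 20.26
  [1→3]: (40.52+19.77)/2 × 2 = 60.29
  [3→4.5]: (19.77+10.17)/2 × 1.5 = 22.455
  Sum = 103.005 mcg/mL·hr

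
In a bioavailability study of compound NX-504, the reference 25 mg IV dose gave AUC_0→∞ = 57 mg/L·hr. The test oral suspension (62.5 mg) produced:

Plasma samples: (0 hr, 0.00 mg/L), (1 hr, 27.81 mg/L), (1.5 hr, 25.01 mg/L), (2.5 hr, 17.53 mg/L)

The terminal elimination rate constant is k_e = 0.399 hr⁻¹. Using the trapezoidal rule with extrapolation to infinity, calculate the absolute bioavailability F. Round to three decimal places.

Trapezoidal AUC_0→2.5 (oral suspension):
  [0→1]: (0.00+27.81)/2 × 1 = 13.905
  [1→1.5]: (27.81+25.01)/2 × 0.5 = 13.205
  [1.5→2.5]: (25.01+17.53)/2 × 1 = 21.27
  Sum = 48.38 mg/L·hr
Tail: C_last/k_e = 17.53/0.399 = 43.935
AUC_0→∞ (oral suspension) = 48.38 + 43.935 = 92.315 mg/L·hr
F = (AUC_ev/D_ev)/(AUC_iv/D_iv) = (92.315/62.5)/(57/25) = 1.47704/2.28 = 0.6478

F = 0.648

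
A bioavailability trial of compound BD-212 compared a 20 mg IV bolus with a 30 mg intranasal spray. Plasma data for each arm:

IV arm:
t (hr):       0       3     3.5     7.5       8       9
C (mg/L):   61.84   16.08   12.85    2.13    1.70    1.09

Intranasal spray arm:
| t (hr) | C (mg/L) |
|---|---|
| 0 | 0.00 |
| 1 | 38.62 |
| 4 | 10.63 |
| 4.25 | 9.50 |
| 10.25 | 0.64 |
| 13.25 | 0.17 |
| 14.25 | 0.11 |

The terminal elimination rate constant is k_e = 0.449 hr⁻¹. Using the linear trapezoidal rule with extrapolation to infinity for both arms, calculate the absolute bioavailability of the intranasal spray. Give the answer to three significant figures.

Trapezoidal AUC_0→9 (IV):
  [0→3]: (61.84+16.08)/2 × 3 = 116.88
  [3→3.5]: (16.08+12.85)/2 × 0.5 = 7.2325
  [3.5→7.5]: (12.85+2.13)/2 × 4 = 29.96
  [7.5→8]: (2.13+1.70)/2 × 0.5 = 0.9575
  [8→9]: (1.70+1.09)/2 × 1 = 1.395
  Sum = 156.425 mg/L·hr
IV tail: 1.09/0.449 = 2.428; AUC_iv,0→∞ = 156.425 + 2.428 = 158.853 mg/L·hr
Trapezoidal AUC_0→14.25 (intranasal spray):
  [0→1]: (0.00+38.62)/2 × 1 = 19.31
  [1→4]: (38.62+10.63)/2 × 3 = 73.875
  [4→4.25]: (10.63+9.50)/2 × 0.25 = 2.51625
  [4.25→10.25]: (9.50+0.64)/2 × 6 = 30.42
  [10.25→13.25]: (0.64+0.17)/2 × 3 = 1.215
  [13.25→14.25]: (0.17+0.11)/2 × 1 = 0.14
  Sum = 127.47625 mg/L·hr
intranasal spray tail: 0.11/0.449 = 0.245; AUC_ev,0→∞ = 127.47625 + 0.245 = 127.72125 mg/L·hr
F = (AUC_ev/D_ev)/(AUC_iv/D_iv) = (127.72125/30)/(158.853/20) = 4.257375/7.94265 = 0.5360

F = 0.536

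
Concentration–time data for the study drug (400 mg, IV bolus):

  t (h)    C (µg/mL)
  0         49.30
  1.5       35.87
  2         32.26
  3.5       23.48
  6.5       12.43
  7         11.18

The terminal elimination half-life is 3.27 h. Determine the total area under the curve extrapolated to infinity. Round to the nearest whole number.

AUC = 235 µg/mL·h

Trapezoidal AUC_0→7:
  [0→1.5]: (49.30+35.87)/2 × 1.5 = 63.8775
  [1.5→2]: (35.87+32.26)/2 × 0.5 = 17.0325
  [2→3.5]: (32.26+23.48)/2 × 1.5 = 41.805
  [3.5→6.5]: (23.48+12.43)/2 × 3 = 53.865
  [6.5→7]: (12.43+11.18)/2 × 0.5 = 5.9025
  Sum = 182.4825 µg/mL·h
k_e = ln2 / t½ = 0.693147 / 3.27 = 0.2120 h^-1
Extrapolated tail: C_last / k_e = 11.18 / 0.212 = 52.736
AUC_0→∞ = 182.4825 + 52.736 = 235.2185 µg/mL·h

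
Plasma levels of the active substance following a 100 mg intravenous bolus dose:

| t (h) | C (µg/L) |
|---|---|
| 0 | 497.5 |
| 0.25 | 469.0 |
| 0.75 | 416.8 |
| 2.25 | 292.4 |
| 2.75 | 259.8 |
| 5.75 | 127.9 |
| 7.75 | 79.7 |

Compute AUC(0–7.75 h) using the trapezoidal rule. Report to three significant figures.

Trapezoidal AUC_0→7.75:
  [0→0.25]: (497.5+469.0)/2 × 0.25 = 120.8125
  [0.25→0.75]: (469.0+416.8)/2 × 0.5 = 221.45
  [0.75→2.25]: (416.8+292.4)/2 × 1.5 = 531.9
  [2.25→2.75]: (292.4+259.8)/2 × 0.5 = 138.05
  [2.75→5.75]: (259.8+127.9)/2 × 3 = 581.55
  [5.75→7.75]: (127.9+79.7)/2 × 2 = 207.6
  Sum = 1801.3625 µg/L·h

AUC = 1800 µg/L·h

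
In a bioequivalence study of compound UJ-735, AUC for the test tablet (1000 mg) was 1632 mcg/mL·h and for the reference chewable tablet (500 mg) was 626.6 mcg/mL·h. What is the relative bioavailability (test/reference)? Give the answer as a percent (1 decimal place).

F_rel = (AUC_test/D_test) / (AUC_ref/D_ref)
      = (1632/1000) / (626.6/500)
      = 1.632 / 1.2532 = 1.3023 = 130.23%

F_rel = 130.2%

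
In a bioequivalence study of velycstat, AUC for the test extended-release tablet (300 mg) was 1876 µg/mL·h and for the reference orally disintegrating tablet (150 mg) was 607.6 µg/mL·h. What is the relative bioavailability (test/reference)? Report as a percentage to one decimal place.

F_rel = 154.4%

F_rel = (AUC_test/D_test) / (AUC_ref/D_ref)
      = (1876/300) / (607.6/150)
      = 6.25333 / 4.05067 = 1.5438 = 154.38%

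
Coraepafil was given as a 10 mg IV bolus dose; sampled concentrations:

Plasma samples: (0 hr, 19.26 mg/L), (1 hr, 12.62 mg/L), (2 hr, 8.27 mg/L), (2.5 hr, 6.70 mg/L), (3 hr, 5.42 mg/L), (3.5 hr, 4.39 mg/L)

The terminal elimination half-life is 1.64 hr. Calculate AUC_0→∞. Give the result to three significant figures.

AUC = 46.0 mg/L·hr

Trapezoidal AUC_0→3.5:
  [0→1]: (19.26+12.62)/2 × 1 = 15.94
  [1→2]: (12.62+8.27)/2 × 1 = 10.445
  [2→2.5]: (8.27+6.70)/2 × 0.5 = 3.7425
  [2.5→3]: (6.70+5.42)/2 × 0.5 = 3.03
  [3→3.5]: (5.42+4.39)/2 × 0.5 = 2.4525
  Sum = 35.61 mg/L·hr
k_e = ln2 / t½ = 0.693147 / 1.64 = 0.4227 hr^-1
Extrapolated tail: C_last / k_e = 4.39 / 0.4227 = 10.386
AUC_0→∞ = 35.61 + 10.386 = 45.996 mg/L·hr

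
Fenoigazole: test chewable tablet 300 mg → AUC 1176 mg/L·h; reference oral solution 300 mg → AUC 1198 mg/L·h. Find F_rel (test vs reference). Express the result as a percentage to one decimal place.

F_rel = (AUC_test/D_test) / (AUC_ref/D_ref)
      = (1176/300) / (1198/300)
      = 3.92 / 3.99333 = 0.9816 = 98.16%

F_rel = 98.2%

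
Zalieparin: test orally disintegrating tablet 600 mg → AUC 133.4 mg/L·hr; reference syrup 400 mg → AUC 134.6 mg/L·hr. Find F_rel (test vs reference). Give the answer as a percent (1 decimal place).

F_rel = 66.1%

F_rel = (AUC_test/D_test) / (AUC_ref/D_ref)
      = (133.4/600) / (134.6/400)
      = 0.222333 / 0.3365 = 0.6607 = 66.07%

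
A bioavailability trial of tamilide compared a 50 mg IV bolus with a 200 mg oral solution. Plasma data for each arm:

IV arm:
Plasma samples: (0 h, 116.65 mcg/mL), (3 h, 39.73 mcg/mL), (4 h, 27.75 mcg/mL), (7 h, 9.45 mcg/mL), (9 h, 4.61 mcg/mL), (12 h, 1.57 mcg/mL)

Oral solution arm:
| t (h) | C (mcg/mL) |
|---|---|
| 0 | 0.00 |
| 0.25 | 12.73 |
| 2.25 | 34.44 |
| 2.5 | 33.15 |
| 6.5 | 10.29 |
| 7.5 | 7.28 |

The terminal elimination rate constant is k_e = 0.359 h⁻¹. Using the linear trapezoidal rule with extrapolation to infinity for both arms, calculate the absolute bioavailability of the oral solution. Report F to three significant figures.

Trapezoidal AUC_0→12 (IV):
  [0→3]: (116.65+39.73)/2 × 3 = 234.57
  [3→4]: (39.73+27.75)/2 × 1 = 33.74
  [4→7]: (27.75+9.45)/2 × 3 = 55.8
  [7→9]: (9.45+4.61)/2 × 2 = 14.06
  [9→12]: (4.61+1.57)/2 × 3 = 9.27
  Sum = 347.44 mcg/mL·h
IV tail: 1.57/0.359 = 4.373; AUC_iv,0→∞ = 347.44 + 4.373 = 351.813 mcg/mL·h
Trapezoidal AUC_0→7.5 (oral solution):
  [0→0.25]: (0.00+12.73)/2 × 0.25 = 1.59125
  [0.25→2.25]: (12.73+34.44)/2 × 2 = 47.17
  [2.25→2.5]: (34.44+33.15)/2 × 0.25 = 8.44875
  [2.5→6.5]: (33.15+10.29)/2 × 4 = 86.88
  [6.5→7.5]: (10.29+7.28)/2 × 1 = 8.785
  Sum = 152.875 mcg/mL·h
oral solution tail: 7.28/0.359 = 20.279; AUC_ev,0→∞ = 152.875 + 20.279 = 173.154 mcg/mL·h
F = (AUC_ev/D_ev)/(AUC_iv/D_iv) = (173.154/200)/(351.813/50) = 0.86577/7.03626 = 0.1230

F = 0.123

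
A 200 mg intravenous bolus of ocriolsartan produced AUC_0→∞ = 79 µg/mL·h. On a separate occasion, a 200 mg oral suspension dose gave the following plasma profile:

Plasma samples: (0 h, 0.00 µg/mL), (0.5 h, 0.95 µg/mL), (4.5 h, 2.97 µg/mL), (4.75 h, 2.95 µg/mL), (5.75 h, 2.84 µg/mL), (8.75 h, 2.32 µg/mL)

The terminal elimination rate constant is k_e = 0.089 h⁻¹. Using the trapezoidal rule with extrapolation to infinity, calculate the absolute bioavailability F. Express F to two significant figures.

Trapezoidal AUC_0→8.75 (oral suspension):
  [0→0.5]: (0.00+0.95)/2 × 0.5 = 0.2375
  [0.5→4.5]: (0.95+2.97)/2 × 4 = 7.84
  [4.5→4.75]: (2.97+2.95)/2 × 0.25 = 0.74
  [4.75→5.75]: (2.95+2.84)/2 × 1 = 2.895
  [5.75→8.75]: (2.84+2.32)/2 × 3 = 7.74
  Sum = 19.4525 µg/mL·h
Tail: C_last/k_e = 2.32/0.089 = 26.067
AUC_0→∞ (oral suspension) = 19.4525 + 26.067 = 45.5195 µg/mL·h
F = (AUC_ev/D_ev)/(AUC_iv/D_iv) = (45.5195/200)/(79/200) = 0.2275975/0.395 = 0.5762

F = 0.58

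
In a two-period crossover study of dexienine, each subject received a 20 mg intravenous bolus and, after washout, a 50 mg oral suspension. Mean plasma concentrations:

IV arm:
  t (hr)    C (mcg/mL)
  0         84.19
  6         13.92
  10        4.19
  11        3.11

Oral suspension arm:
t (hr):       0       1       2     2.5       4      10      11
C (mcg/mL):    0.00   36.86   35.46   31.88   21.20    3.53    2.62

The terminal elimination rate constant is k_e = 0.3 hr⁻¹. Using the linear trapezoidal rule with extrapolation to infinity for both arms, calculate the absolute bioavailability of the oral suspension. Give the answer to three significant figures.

Trapezoidal AUC_0→11 (IV):
  [0→6]: (84.19+13.92)/2 × 6 = 294.33
  [6→10]: (13.92+4.19)/2 × 4 = 36.22
  [10→11]: (4.19+3.11)/2 × 1 = 3.65
  Sum = 334.2 mcg/mL·hr
IV tail: 3.11/0.3 = 10.367; AUC_iv,0→∞ = 334.2 + 10.367 = 344.567 mcg/mL·hr
Trapezoidal AUC_0→11 (oral suspension):
  [0→1]: (0.00+36.86)/2 × 1 = 18.43
  [1→2]: (36.86+35.46)/2 × 1 = 36.16
  [2→2.5]: (35.46+31.88)/2 × 0.5 = 16.835
  [2.5→4]: (31.88+21.20)/2 × 1.5 = 39.81
  [4→10]: (21.20+3.53)/2 × 6 = 74.19
  [10→11]: (3.53+2.62)/2 × 1 = 3.075
  Sum = 188.5 mcg/mL·hr
oral suspension tail: 2.62/0.3 = 8.733; AUC_ev,0→∞ = 188.5 + 8.733 = 197.233 mcg/mL·hr
F = (AUC_ev/D_ev)/(AUC_iv/D_iv) = (197.233/50)/(344.567/20) = 3.94466/17.22835 = 0.2290

F = 0.229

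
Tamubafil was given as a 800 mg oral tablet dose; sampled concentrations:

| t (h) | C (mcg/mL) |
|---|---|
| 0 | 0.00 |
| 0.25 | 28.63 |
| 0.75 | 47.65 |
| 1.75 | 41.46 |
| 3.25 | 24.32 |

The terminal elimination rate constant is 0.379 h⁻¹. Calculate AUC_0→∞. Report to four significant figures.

AUC = 180.7 mcg/mL·h

Trapezoidal AUC_0→3.25:
  [0→0.25]: (0.00+28.63)/2 × 0.25 = 3.57875
  [0.25→0.75]: (28.63+47.65)/2 × 0.5 = 19.07
  [0.75→1.75]: (47.65+41.46)/2 × 1 = 44.555
  [1.75→3.25]: (41.46+24.32)/2 × 1.5 = 49.335
  Sum = 116.53875 mcg/mL·h
Extrapolated tail: C_last / k_e = 24.32 / 0.379 = 64.169
AUC_0→∞ = 116.53875 + 64.169 = 180.70775 mcg/mL·h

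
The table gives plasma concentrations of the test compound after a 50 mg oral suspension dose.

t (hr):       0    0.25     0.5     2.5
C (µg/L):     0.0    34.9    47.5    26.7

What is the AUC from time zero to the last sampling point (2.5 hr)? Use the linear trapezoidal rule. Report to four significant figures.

AUC = 88.86 µg/L·hr

Trapezoidal AUC_0→2.5:
  [0→0.25]: (0.0+34.9)/2 × 0.25 = 4.3625
  [0.25→0.5]: (34.9+47.5)/2 × 0.25 = 10.3
  [0.5→2.5]: (47.5+26.7)/2 × 2 = 74.2
  Sum = 88.8625 µg/L·hr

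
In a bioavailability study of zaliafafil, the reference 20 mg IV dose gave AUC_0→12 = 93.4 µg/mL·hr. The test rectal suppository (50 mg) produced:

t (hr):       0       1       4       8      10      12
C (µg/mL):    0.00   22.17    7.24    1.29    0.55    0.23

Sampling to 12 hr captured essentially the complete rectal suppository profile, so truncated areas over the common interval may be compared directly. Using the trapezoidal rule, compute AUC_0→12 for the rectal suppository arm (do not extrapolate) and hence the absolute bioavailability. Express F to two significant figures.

F = 0.32

Trapezoidal AUC_0→12 (rectal suppository):
  [0→1]: (0.00+22.17)/2 × 1 = 11.085
  [1→4]: (22.17+7.24)/2 × 3 = 44.115
  [4→8]: (7.24+1.29)/2 × 4 = 17.06
  [8→10]: (1.29+0.55)/2 × 2 = 1.84
  [10→12]: (0.55+0.23)/2 × 2 = 0.78
  Sum = 74.88 µg/mL·hr
F = (AUC_ev/D_ev)/(AUC_iv/D_iv) = (74.88/50)/(93.4/20) = 1.4976/4.67 = 0.3207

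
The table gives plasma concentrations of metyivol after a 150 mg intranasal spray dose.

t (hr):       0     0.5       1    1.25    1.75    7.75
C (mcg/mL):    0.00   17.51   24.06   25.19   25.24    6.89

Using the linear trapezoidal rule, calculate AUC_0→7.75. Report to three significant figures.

Trapezoidal AUC_0→7.75:
  [0→0.5]: (0.00+17.51)/2 × 0.5 = 4.3775
  [0.5→1]: (17.51+24.06)/2 × 0.5 = 10.3925
  [1→1.25]: (24.06+25.19)/2 × 0.25 = 6.15625
  [1.25→1.75]: (25.19+25.24)/2 × 0.5 = 12.6075
  [1.75→7.75]: (25.24+6.89)/2 × 6 = 96.39
  Sum = 129.92375 mcg/mL·hr

AUC = 130 mcg/mL·hr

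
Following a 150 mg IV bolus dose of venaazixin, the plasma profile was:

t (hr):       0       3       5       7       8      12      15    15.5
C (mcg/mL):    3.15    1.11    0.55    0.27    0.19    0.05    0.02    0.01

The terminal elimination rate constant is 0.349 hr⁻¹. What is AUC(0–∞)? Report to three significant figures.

Trapezoidal AUC_0→15.5:
  [0→3]: (3.15+1.11)/2 × 3 = 6.39
  [3→5]: (1.11+0.55)/2 × 2 = 1.66
  [5→7]: (0.55+0.27)/2 × 2 = 0.82
  [7→8]: (0.27+0.19)/2 × 1 = 0.23
  [8→12]: (0.19+0.05)/2 × 4 = 0.48
  [12→15]: (0.05+0.02)/2 × 3 = 0.105
  [15→15.5]: (0.02+0.01)/2 × 0.5 = 0.0075
  Sum = 9.6925 mcg/mL·hr
Extrapolated tail: C_last / k_e = 0.01 / 0.349 = 0.029
AUC_0→∞ = 9.6925 + 0.029 = 9.7215 mcg/mL·hr

AUC = 9.72 mcg/mL·hr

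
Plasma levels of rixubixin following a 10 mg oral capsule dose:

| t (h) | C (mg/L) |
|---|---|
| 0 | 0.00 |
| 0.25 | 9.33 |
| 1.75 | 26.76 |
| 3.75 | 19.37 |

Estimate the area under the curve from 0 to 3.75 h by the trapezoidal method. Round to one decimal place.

Trapezoidal AUC_0→3.75:
  [0→0.25]: (0.00+9.33)/2 × 0.25 = 1.16625
  [0.25→1.75]: (9.33+26.76)/2 × 1.5 = 27.0675
  [1.75→3.75]: (26.76+19.37)/2 × 2 = 46.13
  Sum = 74.36375 mg/L·h

AUC = 74.4 mg/L·h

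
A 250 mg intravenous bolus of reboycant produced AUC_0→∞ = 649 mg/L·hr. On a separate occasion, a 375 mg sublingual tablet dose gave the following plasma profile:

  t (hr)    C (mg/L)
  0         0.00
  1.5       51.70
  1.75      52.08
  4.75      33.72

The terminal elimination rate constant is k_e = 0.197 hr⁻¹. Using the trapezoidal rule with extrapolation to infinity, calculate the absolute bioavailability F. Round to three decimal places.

Trapezoidal AUC_0→4.75 (sublingual tablet):
  [0→1.5]: (0.00+51.70)/2 × 1.5 = 38.775
  [1.5→1.75]: (51.70+52.08)/2 × 0.25 = 12.9725
  [1.75→4.75]: (52.08+33.72)/2 × 3 = 128.7
  Sum = 180.4475 mg/L·hr
Tail: C_last/k_e = 33.72/0.197 = 171.168
AUC_0→∞ (sublingual tablet) = 180.4475 + 171.168 = 351.6155 mg/L·hr
F = (AUC_ev/D_ev)/(AUC_iv/D_iv) = (351.6155/375)/(649/250) = 0.937641/2.596 = 0.3612

F = 0.361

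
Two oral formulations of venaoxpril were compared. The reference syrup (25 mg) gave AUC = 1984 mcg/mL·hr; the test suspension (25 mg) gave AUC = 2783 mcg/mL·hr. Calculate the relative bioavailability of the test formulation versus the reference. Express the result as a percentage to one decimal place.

F_rel = (AUC_test/D_test) / (AUC_ref/D_ref)
      = (2783/25) / (1984/25)
      = 111.32 / 79.36 = 1.4027 = 140.27%

F_rel = 140.3%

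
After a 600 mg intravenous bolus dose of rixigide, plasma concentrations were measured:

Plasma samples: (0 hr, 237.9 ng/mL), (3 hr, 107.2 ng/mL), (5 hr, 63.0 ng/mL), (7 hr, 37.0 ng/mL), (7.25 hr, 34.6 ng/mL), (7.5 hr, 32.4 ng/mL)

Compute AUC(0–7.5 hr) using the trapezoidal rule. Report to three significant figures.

AUC = 805 ng/mL·hr

Trapezoidal AUC_0→7.5:
  [0→3]: (237.9+107.2)/2 × 3 = 517.65
  [3→5]: (107.2+63.0)/2 × 2 = 170.2
  [5→7]: (63.0+37.0)/2 × 2 = 100.0
  [7→7.25]: (37.0+34.6)/2 × 0.25 = 8.95
  [7.25→7.5]: (34.6+32.4)/2 × 0.25 = 8.375
  Sum = 805.175 ng/mL·hr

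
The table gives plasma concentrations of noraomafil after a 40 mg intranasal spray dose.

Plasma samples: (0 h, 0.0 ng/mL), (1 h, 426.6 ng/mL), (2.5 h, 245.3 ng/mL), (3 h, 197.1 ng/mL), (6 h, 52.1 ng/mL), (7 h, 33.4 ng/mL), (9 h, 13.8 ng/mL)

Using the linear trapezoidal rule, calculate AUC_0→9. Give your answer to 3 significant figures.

AUC = 1290 ng/mL·h

Trapezoidal AUC_0→9:
  [0→1]: (0.0+426.6)/2 × 1 = 213.3
  [1→2.5]: (426.6+245.3)/2 × 1.5 = 503.925
  [2.5→3]: (245.3+197.1)/2 × 0.5 = 110.6
  [3→6]: (197.1+52.1)/2 × 3 = 373.8
  [6→7]: (52.1+33.4)/2 × 1 = 42.75
  [7→9]: (33.4+13.8)/2 × 2 = 47.2
  Sum = 1291.575 ng/mL·h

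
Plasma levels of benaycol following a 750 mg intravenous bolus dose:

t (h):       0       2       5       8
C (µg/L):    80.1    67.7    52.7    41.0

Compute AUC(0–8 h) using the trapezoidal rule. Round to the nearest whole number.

AUC = 469 µg/L·h

Trapezoidal AUC_0→8:
  [0→2]: (80.1+67.7)/2 × 2 = 147.8
  [2→5]: (67.7+52.7)/2 × 3 = 180.6
  [5→8]: (52.7+41.0)/2 × 3 = 140.55
  Sum = 468.95 µg/L·h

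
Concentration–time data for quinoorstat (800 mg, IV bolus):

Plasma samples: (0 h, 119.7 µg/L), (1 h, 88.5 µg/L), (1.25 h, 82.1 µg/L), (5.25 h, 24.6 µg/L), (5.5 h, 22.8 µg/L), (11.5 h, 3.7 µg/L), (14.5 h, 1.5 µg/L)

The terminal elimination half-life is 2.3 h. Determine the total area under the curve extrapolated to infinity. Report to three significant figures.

Trapezoidal AUC_0→14.5:
  [0→1]: (119.7+88.5)/2 × 1 = 104.1
  [1→1.25]: (88.5+82.1)/2 × 0.25 = 21.325
  [1.25→5.25]: (82.1+24.6)/2 × 4 = 213.4
  [5.25→5.5]: (24.6+22.8)/2 × 0.25 = 5.925
  [5.5→11.5]: (22.8+3.7)/2 × 6 = 79.5
  [11.5→14.5]: (3.7+1.5)/2 × 3 = 7.8
  Sum = 432.05 µg/L·h
k_e = ln2 / t½ = 0.693147 / 2.3 = 0.3014 h^-1
Extrapolated tail: C_last / k_e = 1.5 / 0.3014 = 4.977
AUC_0→∞ = 432.05 + 4.977 = 437.027 µg/L·h

AUC = 437 µg/L·h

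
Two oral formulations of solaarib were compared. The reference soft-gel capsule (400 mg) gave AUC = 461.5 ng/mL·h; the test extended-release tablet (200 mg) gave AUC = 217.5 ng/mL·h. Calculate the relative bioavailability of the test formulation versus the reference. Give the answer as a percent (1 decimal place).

F_rel = (AUC_test/D_test) / (AUC_ref/D_ref)
      = (217.5/200) / (461.5/400)
      = 1.0875 / 1.15375 = 0.9426 = 94.26%

F_rel = 94.3%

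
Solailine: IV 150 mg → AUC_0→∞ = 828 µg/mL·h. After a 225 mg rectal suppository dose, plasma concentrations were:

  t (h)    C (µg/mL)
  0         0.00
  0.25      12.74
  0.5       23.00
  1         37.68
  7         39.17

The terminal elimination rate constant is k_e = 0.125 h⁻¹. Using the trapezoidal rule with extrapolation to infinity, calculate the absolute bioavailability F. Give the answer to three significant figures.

Trapezoidal AUC_0→7 (rectal suppository):
  [0→0.25]: (0.00+12.74)/2 × 0.25 = 1.5925
  [0.25→0.5]: (12.74+23.00)/2 × 0.25 = 4.4675
  [0.5→1]: (23.00+37.68)/2 × 0.5 = 15.17
  [1→7]: (37.68+39.17)/2 × 6 = 230.55
  Sum = 251.78 µg/mL·h
Tail: C_last/k_e = 39.17/0.125 = 313.360
AUC_0→∞ (rectal suppository) = 251.78 + 313.360 = 565.14 µg/mL·h
F = (AUC_ev/D_ev)/(AUC_iv/D_iv) = (565.14/225)/(828/150) = 2.51173/5.52 = 0.4550

F = 0.455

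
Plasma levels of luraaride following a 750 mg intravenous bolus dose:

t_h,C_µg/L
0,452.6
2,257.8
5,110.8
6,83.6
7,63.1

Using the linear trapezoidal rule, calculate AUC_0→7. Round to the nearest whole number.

AUC = 1434 µg/L·h

Trapezoidal AUC_0→7:
  [0→2]: (452.6+257.8)/2 × 2 = 710.4
  [2→5]: (257.8+110.8)/2 × 3 = 552.9
  [5→6]: (110.8+83.6)/2 × 1 = 97.2
  [6→7]: (83.6+63.1)/2 × 1 = 73.35
  Sum = 1433.85 µg/L·h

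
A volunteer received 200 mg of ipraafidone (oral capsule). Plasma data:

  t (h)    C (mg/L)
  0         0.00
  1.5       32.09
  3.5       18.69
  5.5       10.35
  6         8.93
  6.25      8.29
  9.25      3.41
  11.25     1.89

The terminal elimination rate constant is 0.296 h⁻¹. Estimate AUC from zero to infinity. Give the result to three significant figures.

Trapezoidal AUC_0→11.25:
  [0→1.5]: (0.00+32.09)/2 × 1.5 = 24.0675
  [1.5→3.5]: (32.09+18.69)/2 × 2 = 50.78
  [3.5→5.5]: (18.69+10.35)/2 × 2 = 29.04
  [5.5→6]: (10.35+8.93)/2 × 0.5 = 4.82
  [6→6.25]: (8.93+8.29)/2 × 0.25 = 2.1525
  [6.25→9.25]: (8.29+3.41)/2 × 3 = 17.55
  [9.25→11.25]: (3.41+1.89)/2 × 2 = 5.3
  Sum = 133.71 mg/L·h
Extrapolated tail: C_last / k_e = 1.89 / 0.296 = 6.385
AUC_0→∞ = 133.71 + 6.385 = 140.095 mg/L·h

AUC = 140 mg/L·h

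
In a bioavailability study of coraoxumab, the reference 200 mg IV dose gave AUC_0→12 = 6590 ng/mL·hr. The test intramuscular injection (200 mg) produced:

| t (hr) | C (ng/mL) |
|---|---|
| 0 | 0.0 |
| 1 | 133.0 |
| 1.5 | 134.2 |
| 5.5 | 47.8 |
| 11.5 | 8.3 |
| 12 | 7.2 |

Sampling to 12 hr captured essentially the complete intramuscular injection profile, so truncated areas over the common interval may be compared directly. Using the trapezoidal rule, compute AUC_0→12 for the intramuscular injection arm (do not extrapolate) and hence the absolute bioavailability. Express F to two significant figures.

F = 0.10

Trapezoidal AUC_0→12 (intramuscular injection):
  [0→1]: (0.0+133.0)/2 × 1 = 66.5
  [1→1.5]: (133.0+134.2)/2 × 0.5 = 66.8
  [1.5→5.5]: (134.2+47.8)/2 × 4 = 364.0
  [5.5→11.5]: (47.8+8.3)/2 × 6 = 168.3
  [11.5→12]: (8.3+7.2)/2 × 0.5 = 3.875
  Sum = 669.475 ng/mL·hr
F = (AUC_ev/D_ev)/(AUC_iv/D_iv) = (669.475/200)/(6590/200) = 3.347375/32.95 = 0.1016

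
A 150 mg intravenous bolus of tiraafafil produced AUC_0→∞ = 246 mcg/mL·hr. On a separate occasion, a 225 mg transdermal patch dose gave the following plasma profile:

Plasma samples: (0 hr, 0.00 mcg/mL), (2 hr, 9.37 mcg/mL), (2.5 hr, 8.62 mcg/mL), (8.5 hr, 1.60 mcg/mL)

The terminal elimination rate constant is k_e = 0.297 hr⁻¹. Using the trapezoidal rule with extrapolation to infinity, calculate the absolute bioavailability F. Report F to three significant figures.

Trapezoidal AUC_0→8.5 (transdermal patch):
  [0→2]: (0.00+9.37)/2 × 2 = 9.37
  [2→2.5]: (9.37+8.62)/2 × 0.5 = 4.4975
  [2.5→8.5]: (8.62+1.60)/2 × 6 = 30.66
  Sum = 44.5275 mcg/mL·hr
Tail: C_last/k_e = 1.60/0.297 = 5.387
AUC_0→∞ (transdermal patch) = 44.5275 + 5.387 = 49.9145 mcg/mL·hr
F = (AUC_ev/D_ev)/(AUC_iv/D_iv) = (49.9145/225)/(246/150) = 0.221842/1.64 = 0.1353

F = 0.135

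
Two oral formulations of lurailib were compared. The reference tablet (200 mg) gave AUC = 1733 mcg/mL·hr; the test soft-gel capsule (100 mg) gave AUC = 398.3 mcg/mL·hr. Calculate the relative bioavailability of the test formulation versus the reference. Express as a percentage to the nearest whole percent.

F_rel = (AUC_test/D_test) / (AUC_ref/D_ref)
      = (398.3/100) / (1733/200)
      = 3.983 / 8.665 = 0.4597 = 45.97%

F_rel = 46%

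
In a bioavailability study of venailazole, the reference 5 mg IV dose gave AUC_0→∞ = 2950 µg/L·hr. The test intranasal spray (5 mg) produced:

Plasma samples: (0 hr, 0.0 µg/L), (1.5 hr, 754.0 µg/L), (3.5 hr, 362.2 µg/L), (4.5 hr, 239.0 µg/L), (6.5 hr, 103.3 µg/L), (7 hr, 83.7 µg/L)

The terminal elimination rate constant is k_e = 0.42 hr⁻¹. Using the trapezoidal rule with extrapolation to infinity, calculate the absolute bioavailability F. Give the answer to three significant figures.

F = 0.871

Trapezoidal AUC_0→7 (intranasal spray):
  [0→1.5]: (0.0+754.0)/2 × 1.5 = 565.5
  [1.5→3.5]: (754.0+362.2)/2 × 2 = 1116.2
  [3.5→4.5]: (362.2+239.0)/2 × 1 = 300.6
  [4.5→6.5]: (239.0+103.3)/2 × 2 = 342.3
  [6.5→7]: (103.3+83.7)/2 × 0.5 = 46.75
  Sum = 2371.35 µg/L·hr
Tail: C_last/k_e = 83.7/0.42 = 199.286
AUC_0→∞ (intranasal spray) = 2371.35 + 199.286 = 2570.636 µg/L·hr
F = (AUC_ev/D_ev)/(AUC_iv/D_iv) = (2570.636/5)/(2950/5) = 514.1272/590 = 0.8714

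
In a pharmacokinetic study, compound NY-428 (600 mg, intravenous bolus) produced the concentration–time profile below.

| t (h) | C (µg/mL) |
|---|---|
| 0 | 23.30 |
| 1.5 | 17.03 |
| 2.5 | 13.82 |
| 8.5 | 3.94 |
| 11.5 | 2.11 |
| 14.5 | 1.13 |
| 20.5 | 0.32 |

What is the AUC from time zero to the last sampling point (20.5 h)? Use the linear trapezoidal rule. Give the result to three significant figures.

AUC = 117 µg/mL·h

Trapezoidal AUC_0→20.5:
  [0→1.5]: (23.30+17.03)/2 × 1.5 = 30.2475
  [1.5→2.5]: (17.03+13.82)/2 × 1 = 15.425
  [2.5→8.5]: (13.82+3.94)/2 × 6 = 53.28
  [8.5→11.5]: (3.94+2.11)/2 × 3 = 9.075
  [11.5→14.5]: (2.11+1.13)/2 × 3 = 4.86
  [14.5→20.5]: (1.13+0.32)/2 × 6 = 4.35
  Sum = 117.2375 µg/mL·h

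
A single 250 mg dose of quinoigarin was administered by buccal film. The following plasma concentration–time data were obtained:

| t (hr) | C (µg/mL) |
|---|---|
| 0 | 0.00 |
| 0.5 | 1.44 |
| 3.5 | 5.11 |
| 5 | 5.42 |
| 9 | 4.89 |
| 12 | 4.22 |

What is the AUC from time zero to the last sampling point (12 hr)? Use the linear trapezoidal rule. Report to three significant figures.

Trapezoidal AUC_0→12:
  [0→0.5]: (0.00+1.44)/2 × 0.5 = 0.36
  [0.5→3.5]: (1.44+5.11)/2 × 3 = 9.825
  [3.5→5]: (5.11+5.42)/2 × 1.5 = 7.8975
  [5→9]: (5.42+4.89)/2 × 4 = 20.62
  [9→12]: (4.89+4.22)/2 × 3 = 13.665
  Sum = 52.3675 µg/mL·hr

AUC = 52.4 µg/mL·hr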